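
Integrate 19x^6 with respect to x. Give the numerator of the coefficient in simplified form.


Apply the power rule for integration:
integral of ax^n dx = a/(n+1) * x^(n+1) + C
integral of 19x^6 dx
= 19/7 * x^7 + C
The coefficient in lowest terms is 19/7, and its numerator is 19

19


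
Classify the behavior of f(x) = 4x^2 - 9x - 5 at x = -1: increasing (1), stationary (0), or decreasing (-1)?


Compute f'(x) to determine behavior:
f'(x) = 8x - 9
f'(-1) = 8 * (-1) - 9
= -8 - 9
= -17
Since f'(-1) < 0, the function is decreasing (-1)

-1


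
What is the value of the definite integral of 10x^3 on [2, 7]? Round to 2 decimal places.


Find the antiderivative of 10x^3:
F(x) = 10/4 * x^4
Apply the Fundamental Theorem of Calculus:
F(7) - F(2)
= 10/4 * 7^4 - 10/4 * 2^4
= 10/4 * (2401 - 16)
= 10/4 * 2385
= 11925/2 = 5962.50

5962.50


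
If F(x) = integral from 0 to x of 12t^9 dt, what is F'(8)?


By the Fundamental Theorem of Calculus (Part 1):
If F(x) = integral from 0 to x of f(t) dt, then F'(x) = f(x)
Here f(t) = 12t^9
So F'(x) = 12x^9
Evaluate at x = 8:
F'(8) = 12 * 8^9
= 12 * 134217728
= 1610612736

1610612736


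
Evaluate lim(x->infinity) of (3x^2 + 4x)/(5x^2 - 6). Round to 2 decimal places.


For limits at infinity with equal-degree polynomials,
we compare leading coefficients.
Numerator leading term: 3x^2
Denominator leading term: 5x^2
Divide both by x^2:
lim = (3 + 4/x) / (5 - 6/x^2)
As x -> infinity, the 1/x and 1/x^2 terms vanish:
= 3/5 = 0.60

0.60


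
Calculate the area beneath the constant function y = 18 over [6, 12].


The area under a constant function y = 18 is a rectangle.
Width = 12 - 6 = 6
Height = 18
Area = width * height
= 6 * 18
= 108

108


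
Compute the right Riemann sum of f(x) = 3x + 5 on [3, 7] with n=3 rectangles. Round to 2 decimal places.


Right Riemann sum uses right endpoints of each subinterval.
Interval: [3, 7], n = 3
dx = (7 - 3) / 3 = 4/3
Right endpoints: [13/3, 17/3, 7]
f values: [18, 22, 26]
Sum = dx * (sum of f values)
= 4/3 * 66
= 88 = 88.00

88.00


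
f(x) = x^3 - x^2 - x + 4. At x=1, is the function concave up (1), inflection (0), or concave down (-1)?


Concavity is determined by the sign of f''(x).
f(x) = x^3 - x^2 - x + 4
f'(x) = 3x^2 - 2x - 1
f''(x) = 6x - 2
f''(1) = 6 * 1 - 2
= 6 - 2
= 4
Since f''(1) > 0, the function is concave up (1)

1


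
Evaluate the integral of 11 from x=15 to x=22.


The integral of a constant k over [a, b] equals k * (b - a).
integral from 15 to 22 of 11 dx
= 11 * (22 - 15)
= 11 * 7
= 77

77


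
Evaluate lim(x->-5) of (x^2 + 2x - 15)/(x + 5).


Direct substitution gives 0/0, so we factor the numerator.
Factor: (x^2 + 2x - 15) = (x + 5)(x - 3)
Cancel the common factor (x + 5):
(x^2 + 2x - 15)/(x + 5) = (x - 3)
Now substitute x = -5:
= (-5) - (3) = -8

-8


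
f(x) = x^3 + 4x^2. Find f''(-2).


First derivative:
f'(x) = 3x^2 + 8x
Second derivative:
f''(x) = 6x + 8
Substitute x = -2:
f''(-2) = 6 * (-2) + 8
= -12 + 8
= -4

-4


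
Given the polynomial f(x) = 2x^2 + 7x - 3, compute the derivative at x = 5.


Differentiate term by term using power and sum rules:
f(x) = 2x^2 + 7x - 3
f'(x) = 4x + 7
Substitute x = 5:
f'(5) = 4 * 5 + 7
= 20 + 7
= 27

27


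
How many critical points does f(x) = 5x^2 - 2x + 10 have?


Find where f'(x) = 0:
f'(x) = 10x - 2
Set f'(x) = 0:
10x - 2 = 0
x = 2 / 10 = 1/5
This is a linear equation in x, so there is exactly one solution.
Number of critical points: 1

1


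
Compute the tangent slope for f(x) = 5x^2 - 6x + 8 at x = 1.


The slope of the tangent line equals f'(x) at the point.
f(x) = 5x^2 - 6x + 8
f'(x) = 10x - 6
At x = 1:
f'(1) = 10 * 1 - 6
= 10 - 6
= 4

4


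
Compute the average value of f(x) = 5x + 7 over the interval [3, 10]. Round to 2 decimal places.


Average value = 1/(b-a) * integral from a to b of f(x) dx
First compute the integral of 5x + 7:
F(x) = (5/2)x^2 + 7x
F(10) = 5/2 * 100 + 7 * 10 = 320
F(3) = 5/2 * 9 + 7 * 3 = 87/2
Integral = 320 - 87/2 = 553/2
Average = (553/2) / (10 - 3) = (553/2) / 7
= 79/2 = 39.50

39.50


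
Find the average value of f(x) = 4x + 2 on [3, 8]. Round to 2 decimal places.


Average value = 1/(b-a) * integral from a to b of f(x) dx
First compute the integral of 4x + 2:
F(x) = 2x^2 + 2x
F(8) = 2 * 64 + 2 * 8 = 144
F(3) = 2 * 9 + 2 * 3 = 24
Integral = 144 - 24 = 120
Average = 120 / (8 - 3) = 120 / 5
= 24 = 24.00

24.00


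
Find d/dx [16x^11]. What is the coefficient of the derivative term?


We apply the power rule: d/dx [ax^n] = a*n * x^(n-1)
d/dx [16x^11]
= 16 * 11 * x^(11-1)
= 176x^10
The coefficient is 176

176


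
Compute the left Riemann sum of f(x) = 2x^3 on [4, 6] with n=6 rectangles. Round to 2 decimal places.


Left Riemann sum uses left endpoints of each subinterval.
Interval: [4, 6], n = 6
dx = (6 - 4) / 6 = 1/3
Left endpoints: [4, 13/3, 14/3, 5, 16/3, 17/3]
f values: [128, 4394/27, 5488/27, 250, 8192/27, 9826/27]
Sum = dx * (sum of f values)
= 1/3 * 4234/3
= 4234/9 ≈ 470.44

470.44


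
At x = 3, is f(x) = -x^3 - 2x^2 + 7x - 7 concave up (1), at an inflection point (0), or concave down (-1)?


Concavity is determined by the sign of f''(x).
f(x) = -x^3 - 2x^2 + 7x - 7
f'(x) = -3x^2 - 4x + 7
f''(x) = -6x - 4
f''(3) = -6 * 3 - 4
= -18 - 4
= -22
Since f''(3) < 0, the function is concave down (-1)

-1


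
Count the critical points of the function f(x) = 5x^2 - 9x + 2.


Find where f'(x) = 0:
f'(x) = 10x - 9
Set f'(x) = 0:
10x - 9 = 0
x = 9 / 10 = 9/10
This is a linear equation in x, so there is exactly one solution.
Number of critical points: 1

1


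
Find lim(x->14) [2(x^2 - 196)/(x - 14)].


Direct substitution gives 0/0, so we factor the numerator.
Factor: 2(x^2 - 196) = 2 * (x - 14)(x + 14)
Cancel the common factor (x - 14):
2(x^2 - 196)/(x - 14) = 2 * (x + 14)
Now substitute x = 14:
= 2 * (14 + 14) = 56

56


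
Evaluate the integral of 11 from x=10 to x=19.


The integral of a constant k over [a, b] equals k * (b - a).
integral from 10 to 19 of 11 dx
= 11 * (19 - 10)
= 11 * 9
= 99

99


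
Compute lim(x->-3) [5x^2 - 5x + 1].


Since polynomials are continuous, we use direct substitution.
lim(x->-3) of 5x^2 - 5x + 1
= 5 * (-3)^2 - 5 * (-3) + 1
= 45 + 15 + 1
= 61

61


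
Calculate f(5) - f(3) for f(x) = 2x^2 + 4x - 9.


Net change = f(b) - f(a)
f(x) = 2x^2 + 4x - 9
Compute f(5):
f(5) = 2 * 5^2 + 4 * 5 - 9
= 50 + 20 - 9
= 61
Compute f(3):
f(3) = 2 * 3^2 + 4 * 3 - 9
= 18 + 12 - 9
= 21
Net change = 61 - 21 = 40

40


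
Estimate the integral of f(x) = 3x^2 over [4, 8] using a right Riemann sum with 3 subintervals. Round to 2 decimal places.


Right Riemann sum uses right endpoints of each subinterval.
Interval: [4, 8], n = 3
dx = (8 - 4) / 3 = 4/3
Right endpoints: [16/3, 20/3, 8]
f values: [256/3, 400/3, 192]
Sum = dx * (sum of f values)
= 4/3 * 1232/3
= 4928/9 ≈ 547.56

547.56


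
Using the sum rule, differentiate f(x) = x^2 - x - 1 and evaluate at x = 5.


Differentiate term by term using power and sum rules:
f(x) = x^2 - x - 1
f'(x) = 2x - 1
Substitute x = 5:
f'(5) = 2 * 5 - 1
= 10 - 1
= 9

9


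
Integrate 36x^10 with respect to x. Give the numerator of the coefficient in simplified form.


Apply the power rule for integration:
integral of ax^n dx = a/(n+1) * x^(n+1) + C
integral of 36x^10 dx
= 36/11 * x^11 + C
The coefficient in lowest terms is 36/11, and its numerator is 36

36


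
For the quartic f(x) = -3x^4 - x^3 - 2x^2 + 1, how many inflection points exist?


Inflection points occur where f''(x) = 0 and concavity changes.
f(x) = -3x^4 - x^3 - 2x^2 + 1
f'(x) = -12x^3 - 3x^2 - 4x
f''(x) = -36x^2 - 6x - 4
This is a quadratic in x. Use the discriminant to count real roots.
Discriminant = (-6)^2 - 4 * (-36) * (-4)
= 36 - 576
= -540
Since discriminant < 0, f''(x) = 0 has no real solutions.
Number of inflection points: 0

0


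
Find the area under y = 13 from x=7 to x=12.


The area under a constant function y = 13 is a rectangle.
Width = 12 - 7 = 5
Height = 13
Area = width * height
= 5 * 13
= 65

65


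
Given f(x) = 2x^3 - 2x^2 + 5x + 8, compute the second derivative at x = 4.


First derivative:
f'(x) = 6x^2 - 4x + 5
Second derivative:
f''(x) = 12x - 4
Substitute x = 4:
f''(4) = 12 * 4 - 4
= 48 - 4
= 44

44


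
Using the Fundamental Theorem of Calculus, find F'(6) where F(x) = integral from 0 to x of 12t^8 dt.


By the Fundamental Theorem of Calculus (Part 1):
If F(x) = integral from 0 to x of f(t) dt, then F'(x) = f(x)
Here f(t) = 12t^8
So F'(x) = 12x^8
Evaluate at x = 6:
F'(6) = 12 * 6^8
= 12 * 1679616
= 20155392

20155392


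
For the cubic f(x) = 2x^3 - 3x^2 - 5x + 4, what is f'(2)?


Differentiate f(x) = 2x^3 - 3x^2 - 5x + 4 term by term:
f'(x) = 6x^2 - 6x - 5
Substitute x = 2:
f'(2) = 6 * 2^2 - 6 * 2 - 5
= 24 - 12 - 5
= 7

7


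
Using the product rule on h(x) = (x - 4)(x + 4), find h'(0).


Let u(x) = x - 4 and v(x) = x + 4
u'(x) = 1
v'(x) = 1
Product rule: h'(x) = u'(x)*v(x) + u(x)*v'(x)
= 1 * (x + 4) + (x - 4) * 1
At x = 0:
u(0) = 1 * 0 - 4 = -4
v(0) = 1 * 0 + 4 = 4
h'(0) = 1 * 4 + (-4) * 1
= 4 - 4
= 0

0


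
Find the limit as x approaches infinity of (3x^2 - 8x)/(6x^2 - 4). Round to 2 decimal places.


For limits at infinity with equal-degree polynomials,
we compare leading coefficients.
Numerator leading term: 3x^2
Denominator leading term: 6x^2
Divide both by x^2:
lim = (3 - 8/x) / (6 - 4/x^2)
As x -> infinity, the 1/x and 1/x^2 terms vanish:
= 3/6 = 1/2 = 0.50

0.50


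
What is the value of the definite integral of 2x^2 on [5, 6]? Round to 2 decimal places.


Find the antiderivative of 2x^2:
F(x) = 2/3 * x^3
Apply the Fundamental Theorem of Calculus:
F(6) - F(5)
= 2/3 * 6^3 - 2/3 * 5^3
= 2/3 * (216 - 125)
= 2/3 * 91
= 182/3 ≈ 60.67

60.67


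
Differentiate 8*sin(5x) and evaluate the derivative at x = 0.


Apply the chain rule to differentiate 8*sin(5x):
d/dx [8*sin(5x)]
= 8 * cos(5x) * d/dx(5x)
= 8 * 5 * cos(5x)
= 40 * cos(5x)
Evaluate at x = 0:
= 40 * cos(0)
= 40 * 1
= 40

40


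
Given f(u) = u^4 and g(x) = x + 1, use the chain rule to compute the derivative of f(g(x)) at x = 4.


Using the chain rule: (f(g(x)))' = f'(g(x)) * g'(x)
First, find g(4):
g(4) = 1 * 4 + 1 = 5
Next, f'(u) = 4u^3
And g'(x) = 1
So f'(g(4)) * g'(4)
= 4 * 5^3 * 1
= 4 * 125 * 1
= 500

500


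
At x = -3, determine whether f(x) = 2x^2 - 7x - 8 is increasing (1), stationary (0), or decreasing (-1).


Compute f'(x) to determine behavior:
f'(x) = 4x - 7
f'(-3) = 4 * (-3) - 7
= -12 - 7
= -19
Since f'(-3) < 0, the function is decreasing (-1)

-1


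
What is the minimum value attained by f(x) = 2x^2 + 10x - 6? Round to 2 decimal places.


For a quadratic f(x) = ax^2 + bx + c with a > 0, the minimum is at the vertex.
Vertex x-coordinate: x = -b/(2a)
x = -(10) / (2 * 2)
x = -10/4 = -5/2
Substitute back to find the minimum value:
f(-5/2) = 2 * (-5/2)^2 + 10 * (-5/2) - 6
= 25/2 - 25 - 6
= -37/2 = -18.50

-18.50


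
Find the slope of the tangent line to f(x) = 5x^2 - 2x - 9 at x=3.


The slope of the tangent line equals f'(x) at the point.
f(x) = 5x^2 - 2x - 9
f'(x) = 10x - 2
At x = 3:
f'(3) = 10 * 3 - 2
= 30 - 2
= 28

28


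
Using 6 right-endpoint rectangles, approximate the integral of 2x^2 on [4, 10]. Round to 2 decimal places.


Right Riemann sum uses right endpoints of each subinterval.
Interval: [4, 10], n = 6
dx = (10 - 4) / 6 = 1
Right endpoints: [5, 6, 7, 8, 9, 10]
f values: [50, 72, 98, 128, 162, 200]
Sum = dx * (sum of f values)
= 1 * 710
= 710 = 710.00

710.00


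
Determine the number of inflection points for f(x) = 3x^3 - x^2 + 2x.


Inflection points occur where f''(x) = 0 and concavity changes.
f(x) = 3x^3 - x^2 + 2x
f'(x) = 9x^2 - 2x + 2
f''(x) = 18x - 2
Set f''(x) = 0:
18x - 2 = 0
x = 2 / 18 = 1/9
Since f''(x) is linear (degree 1), it changes sign at this point.
Therefore there is exactly 1 inflection point.

1


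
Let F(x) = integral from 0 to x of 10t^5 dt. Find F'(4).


By the Fundamental Theorem of Calculus (Part 1):
If F(x) = integral from 0 to x of f(t) dt, then F'(x) = f(x)
Here f(t) = 10t^5
So F'(x) = 10x^5
Evaluate at x = 4:
F'(4) = 10 * 4^5
= 10 * 1024
= 10240

10240


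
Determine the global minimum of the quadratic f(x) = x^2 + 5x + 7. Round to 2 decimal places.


For a quadratic f(x) = ax^2 + bx + c with a > 0, the minimum is at the vertex.
Vertex x-coordinate: x = -b/(2a)
x = -(5) / (2 * 1)
x = -5/2
Substitute back to find the minimum value:
f(-5/2) = 1 * (-5/2)^2 + 5 * (-5/2) + 7
= 25/4 - 25/2 + 7
= 3/4 = 0.75

0.75


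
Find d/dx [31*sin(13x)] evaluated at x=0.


Apply the chain rule to differentiate 31*sin(13x):
d/dx [31*sin(13x)]
= 31 * cos(13x) * d/dx(13x)
= 31 * 13 * cos(13x)
= 403 * cos(13x)
Evaluate at x = 0:
= 403 * cos(0)
= 403 * 1
= 403

403


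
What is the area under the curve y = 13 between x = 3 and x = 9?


The area under a constant function y = 13 is a rectangle.
Width = 9 - 3 = 6
Height = 13
Area = width * height
= 6 * 13
= 78

78


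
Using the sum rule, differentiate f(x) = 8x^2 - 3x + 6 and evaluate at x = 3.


Differentiate term by term using power and sum rules:
f(x) = 8x^2 - 3x + 6
f'(x) = 16x - 3
Substitute x = 3:
f'(3) = 16 * 3 - 3
= 48 - 3
= 45

45


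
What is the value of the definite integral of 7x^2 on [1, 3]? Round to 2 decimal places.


Find the antiderivative of 7x^2:
F(x) = 7/3 * x^3
Apply the Fundamental Theorem of Calculus:
F(3) - F(1)
= 7/3 * 3^3 - 7/3 * 1^3
= 7/3 * (27 - 1)
= 7/3 * 26
= 182/3 ≈ 60.67

60.67


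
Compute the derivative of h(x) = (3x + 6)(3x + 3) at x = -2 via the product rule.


Let u(x) = 3x + 6 and v(x) = 3x + 3
u'(x) = 3
v'(x) = 3
Product rule: h'(x) = u'(x)*v(x) + u(x)*v'(x)
= 3 * (3x + 3) + (3x + 6) * 3
At x = -2:
u(-2) = 3 * (-2) + 6 = 0
v(-2) = 3 * (-2) + 3 = -3
h'(-2) = 3 * (-3) + 0 * 3
= -9 + 0
= -9

-9


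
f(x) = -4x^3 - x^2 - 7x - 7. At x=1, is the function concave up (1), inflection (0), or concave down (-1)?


Concavity is determined by the sign of f''(x).
f(x) = -4x^3 - x^2 - 7x - 7
f'(x) = -12x^2 - 2x - 7
f''(x) = -24x - 2
f''(1) = -24 * 1 - 2
= -24 - 2
= -26
Since f''(1) < 0, the function is concave down (-1)

-1


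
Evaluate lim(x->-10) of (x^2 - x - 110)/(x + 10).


Direct substitution gives 0/0, so we factor the numerator.
Factor: (x^2 - x - 110) = (x + 10)(x - 11)
Cancel the common factor (x + 10):
(x^2 - x - 110)/(x + 10) = (x - 11)
Now substitute x = -10:
= (-10) - (11) = -21

-21


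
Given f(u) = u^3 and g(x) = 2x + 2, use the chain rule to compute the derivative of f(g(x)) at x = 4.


Using the chain rule: (f(g(x)))' = f'(g(x)) * g'(x)
First, find g(4):
g(4) = 2 * 4 + 2 = 10
Next, f'(u) = 3u^2
And g'(x) = 2
So f'(g(4)) * g'(4)
= 3 * 10^2 * 2
= 3 * 100 * 2
= 600

600


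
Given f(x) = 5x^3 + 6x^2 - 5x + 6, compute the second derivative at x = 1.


First derivative:
f'(x) = 15x^2 + 12x - 5
Second derivative:
f''(x) = 30x + 12
Substitute x = 1:
f''(1) = 30 * 1 + 12
= 30 + 12
= 42

42


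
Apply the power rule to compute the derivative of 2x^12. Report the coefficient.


We apply the power rule: d/dx [ax^n] = a*n * x^(n-1)
d/dx [2x^12]
= 2 * 12 * x^(12-1)
= 24x^11
The coefficient is 24

24


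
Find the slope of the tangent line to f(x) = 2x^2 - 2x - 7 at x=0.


The slope of the tangent line equals f'(x) at the point.
f(x) = 2x^2 - 2x - 7
f'(x) = 4x - 2
At x = 0:
f'(0) = 4 * 0 - 2
= 0 - 2
= -2

-2


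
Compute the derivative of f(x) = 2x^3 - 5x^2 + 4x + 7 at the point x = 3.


Differentiate f(x) = 2x^3 - 5x^2 + 4x + 7 term by term:
f'(x) = 6x^2 - 10x + 4
Substitute x = 3:
f'(3) = 6 * 3^2 - 10 * 3 + 4
= 54 - 30 + 4
= 28

28


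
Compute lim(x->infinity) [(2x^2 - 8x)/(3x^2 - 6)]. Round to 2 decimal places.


For limits at infinity with equal-degree polynomials,
we compare leading coefficients.
Numerator leading term: 2x^2
Denominator leading term: 3x^2
Divide both by x^2:
lim = (2 - 8/x) / (3 - 6/x^2)
As x -> infinity, the 1/x and 1/x^2 terms vanish:
= 2/3 ≈ 0.67

0.67


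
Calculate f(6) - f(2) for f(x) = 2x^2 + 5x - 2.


Net change = f(b) - f(a)
f(x) = 2x^2 + 5x - 2
Compute f(6):
f(6) = 2 * 6^2 + 5 * 6 - 2
= 72 + 30 - 2
= 100
Compute f(2):
f(2) = 2 * 2^2 + 5 * 2 - 2
= 8 + 10 - 2
= 16
Net change = 100 - 16 = 84

84


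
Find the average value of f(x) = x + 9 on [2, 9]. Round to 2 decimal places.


Average value = 1/(b-a) * integral from a to b of f(x) dx
First compute the integral of x + 9:
F(x) = (1/2)x^2 + 9x
F(9) = 1/2 * 81 + 9 * 9 = 243/2
F(2) = 1/2 * 4 + 9 * 2 = 20
Integral = 243/2 - 20 = 203/2
Average = (203/2) / (9 - 2) = (203/2) / 7
= 29/2 = 14.50

14.50


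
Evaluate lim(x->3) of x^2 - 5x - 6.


Since polynomials are continuous, we use direct substitution.
lim(x->3) of x^2 - 5x - 6
= 1 * 3^2 - 5 * 3 - 6
= 9 - 15 - 6
= -12

-12


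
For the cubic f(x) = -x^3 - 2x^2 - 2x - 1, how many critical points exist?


Find where f'(x) = 0:
f(x) = -x^3 - 2x^2 - 2x - 1
f'(x) = -3x^2 - 4x - 2
This is a quadratic in x. Use the discriminant to count real roots.
Discriminant = (-4)^2 - 4 * (-3) * (-2)
= 16 - 24
= -8
Since discriminant < 0, f'(x) = 0 has no real solutions.
Number of critical points: 0

0


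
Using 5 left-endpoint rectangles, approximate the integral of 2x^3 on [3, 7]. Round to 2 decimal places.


Left Riemann sum uses left endpoints of each subinterval.
Interval: [3, 7], n = 5
dx = (7 - 3) / 5 = 4/5
Left endpoints: [3, 19/5, 23/5, 27/5, 31/5]
f values: [54, 13718/125, 24334/125, 39366/125, 59582/125]
Sum = dx * (sum of f values)
= 4/5 * 1150
= 920 = 920.00

920.00


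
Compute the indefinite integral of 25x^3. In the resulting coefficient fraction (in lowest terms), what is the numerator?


Apply the power rule for integration:
integral of ax^n dx = a/(n+1) * x^(n+1) + C
integral of 25x^3 dx
= 25/4 * x^4 + C
The coefficient in lowest terms is 25/4, and its numerator is 25

25


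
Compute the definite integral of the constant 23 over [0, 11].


The integral of a constant k over [a, b] equals k * (b - a).
integral from 0 to 11 of 23 dx
= 23 * (11 - 0)
= 23 * 11
= 253

253


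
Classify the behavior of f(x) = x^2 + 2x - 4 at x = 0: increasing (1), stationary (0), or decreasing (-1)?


Compute f'(x) to determine behavior:
f'(x) = 2x + 2
f'(0) = 2 * 0 + 2
= 0 + 2
= 2
Since f'(0) > 0, the function is increasing (1)

1


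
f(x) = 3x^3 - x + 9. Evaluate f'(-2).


Differentiate f(x) = 3x^3 - x + 9 term by term:
f'(x) = 9x^2 - 1
Substitute x = -2:
f'(-2) = 9 * (-2)^2 + 0 * (-2) - 1
= 36 + 0 - 1
= 35

35


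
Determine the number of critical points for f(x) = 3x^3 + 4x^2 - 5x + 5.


Find where f'(x) = 0:
f(x) = 3x^3 + 4x^2 - 5x + 5
f'(x) = 9x^2 + 8x - 5
This is a quadratic in x. Use the discriminant to count real roots.
Discriminant = (8)^2 - 4 * 9 * (-5)
= 64 - (-180)
= 244
Since discriminant > 0, f'(x) = 0 has 2 real solutions.
Number of critical points: 2

2


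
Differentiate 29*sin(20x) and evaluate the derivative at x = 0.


Apply the chain rule to differentiate 29*sin(20x):
d/dx [29*sin(20x)]
= 29 * cos(20x) * d/dx(20x)
= 29 * 20 * cos(20x)
= 580 * cos(20x)
Evaluate at x = 0:
= 580 * cos(0)
= 580 * 1
= 580

580


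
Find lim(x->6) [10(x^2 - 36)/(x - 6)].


Direct substitution gives 0/0, so we factor the numerator.
Factor: 10(x^2 - 36) = 10 * (x - 6)(x + 6)
Cancel the common factor (x - 6):
10(x^2 - 36)/(x - 6) = 10 * (x + 6)
Now substitute x = 6:
= 10 * (6 + 6) = 120

120


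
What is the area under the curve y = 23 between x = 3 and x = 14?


The area under a constant function y = 23 is a rectangle.
Width = 14 - 3 = 11
Height = 23
Area = width * height
= 11 * 23
= 253

253


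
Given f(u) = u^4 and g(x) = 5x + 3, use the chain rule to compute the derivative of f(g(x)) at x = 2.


Using the chain rule: (f(g(x)))' = f'(g(x)) * g'(x)
First, find g(2):
g(2) = 5 * 2 + 3 = 13
Next, f'(u) = 4u^3
And g'(x) = 5
So f'(g(2)) * g'(2)
= 4 * 13^3 * 5
= 4 * 2197 * 5
= 43940

43940


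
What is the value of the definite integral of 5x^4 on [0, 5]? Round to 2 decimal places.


Find the antiderivative of 5x^4:
F(x) = 5/5 * x^5
Apply the Fundamental Theorem of Calculus:
F(5) - F(0)
= 5/5 * 5^5 - 5/5 * 0^5
= 5/5 * (3125 - 0)
= 5/5 * 3125
= 3125 = 3125.00

3125.00


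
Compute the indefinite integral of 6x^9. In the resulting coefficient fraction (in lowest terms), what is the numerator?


Apply the power rule for integration:
integral of ax^n dx = a/(n+1) * x^(n+1) + C
integral of 6x^9 dx
= 6/10 * x^10 + C
= 3/5 * x^10 + C
The coefficient in lowest terms is 3/5, and its numerator is 3

3


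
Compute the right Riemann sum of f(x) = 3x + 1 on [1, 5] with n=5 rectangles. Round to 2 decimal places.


Right Riemann sum uses right endpoints of each subinterval.
Interval: [1, 5], n = 5
dx = (5 - 1) / 5 = 4/5
Right endpoints: [9/5, 13/5, 17/5, 21/5, 5]
f values: [32/5, 44/5, 56/5, 68/5, 16]
Sum = dx * (sum of f values)
= 4/5 * 56
= 224/5 = 44.80

44.80


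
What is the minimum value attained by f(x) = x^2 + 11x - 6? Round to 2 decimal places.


For a quadratic f(x) = ax^2 + bx + c with a > 0, the minimum is at the vertex.
Vertex x-coordinate: x = -b/(2a)
x = -(11) / (2 * 1)
x = -11/2
Substitute back to find the minimum value:
f(-11/2) = 1 * (-11/2)^2 + 11 * (-11/2) - 6
= 121/4 - 121/2 - 6
= -145/4 = -36.25

-36.25


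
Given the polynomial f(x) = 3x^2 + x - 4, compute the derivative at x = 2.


Differentiate term by term using power and sum rules:
f(x) = 3x^2 + x - 4
f'(x) = 6x + 1
Substitute x = 2:
f'(2) = 6 * 2 + 1
= 12 + 1
= 13

13


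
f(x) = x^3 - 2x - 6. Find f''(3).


First derivative:
f'(x) = 3x^2 - 2
Second derivative:
f''(x) = 6x
Substitute x = 3:
f''(3) = 6 * 3 + 0
= 18 + 0
= 18

18


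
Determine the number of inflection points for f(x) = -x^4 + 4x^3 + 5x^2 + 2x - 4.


Inflection points occur where f''(x) = 0 and concavity changes.
f(x) = -x^4 + 4x^3 + 5x^2 + 2x - 4
f'(x) = -4x^3 + 12x^2 + 10x + 2
f''(x) = -12x^2 + 24x + 10
This is a quadratic in x. Use the discriminant to count real roots.
Discriminant = (24)^2 - 4 * (-12) * 10
= 576 - (-480)
= 1056
Since discriminant > 0, f''(x) = 0 has 2 distinct real solutions.
A quadratic with two distinct real roots changes sign at each root, so concavity changes at both.
Number of inflection points: 2

2


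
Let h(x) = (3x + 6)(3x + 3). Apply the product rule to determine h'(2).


Let u(x) = 3x + 6 and v(x) = 3x + 3
u'(x) = 3
v'(x) = 3
Product rule: h'(x) = u'(x)*v(x) + u(x)*v'(x)
= 3 * (3x + 3) + (3x + 6) * 3
At x = 2:
u(2) = 3 * 2 + 6 = 12
v(2) = 3 * 2 + 3 = 9
h'(2) = 3 * 9 + 12 * 3
= 27 + 36
= 63

63


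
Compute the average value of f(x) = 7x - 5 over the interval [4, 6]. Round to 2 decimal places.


Average value = 1/(b-a) * integral from a to b of f(x) dx
First compute the integral of 7x - 5:
F(x) = (7/2)x^2 - 5x
F(6) = 7/2 * 36 - 5 * 6 = 96
F(4) = 7/2 * 16 - 5 * 4 = 36
Integral = 96 - 36 = 60
Average = 60 / (6 - 4) = 60 / 2
= 30 = 30.00

30.00


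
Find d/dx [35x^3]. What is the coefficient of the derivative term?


We apply the power rule: d/dx [ax^n] = a*n * x^(n-1)
d/dx [35x^3]
= 35 * 3 * x^(3-1)
= 105x^2
The coefficient is 105

105


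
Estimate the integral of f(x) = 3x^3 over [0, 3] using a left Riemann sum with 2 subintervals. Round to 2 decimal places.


Left Riemann sum uses left endpoints of each subinterval.
Interval: [0, 3], n = 2
dx = (3 - 0) / 2 = 3/2
Left endpoints: [0, 3/2]
f values: [0, 81/8]
Sum = dx * (sum of f values)
= 3/2 * 81/8
= 243/16 ≈ 15.19

15.19


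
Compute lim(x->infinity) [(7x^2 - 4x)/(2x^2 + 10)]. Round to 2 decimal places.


For limits at infinity with equal-degree polynomials,
we compare leading coefficients.
Numerator leading term: 7x^2
Denominator leading term: 2x^2
Divide both by x^2:
lim = (7 - 4/x) / (2 + 10/x^2)
As x -> infinity, the 1/x and 1/x^2 terms vanish:
= 7/2 = 3.50

3.50


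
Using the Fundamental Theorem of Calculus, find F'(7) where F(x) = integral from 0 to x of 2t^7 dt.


By the Fundamental Theorem of Calculus (Part 1):
If F(x) = integral from 0 to x of f(t) dt, then F'(x) = f(x)
Here f(t) = 2t^7
So F'(x) = 2x^7
Evaluate at x = 7:
F'(7) = 2 * 7^7
= 2 * 823543
= 1647086

1647086


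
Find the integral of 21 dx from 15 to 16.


The integral of a constant k over [a, b] equals k * (b - a).
integral from 15 to 16 of 21 dx
= 21 * (16 - 15)
= 21 * 1
= 21

21


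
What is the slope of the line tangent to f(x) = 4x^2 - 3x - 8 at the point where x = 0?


The slope of the tangent line equals f'(x) at the point.
f(x) = 4x^2 - 3x - 8
f'(x) = 8x - 3
At x = 0:
f'(0) = 8 * 0 - 3
= 0 - 3
= -3

-3


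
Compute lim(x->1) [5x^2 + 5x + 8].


Since polynomials are continuous, we use direct substitution.
lim(x->1) of 5x^2 + 5x + 8
= 5 * 1^2 + 5 * 1 + 8
= 5 + 5 + 8
= 18

18


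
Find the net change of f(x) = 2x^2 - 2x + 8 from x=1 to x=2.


Net change = f(b) - f(a)
f(x) = 2x^2 - 2x + 8
Compute f(2):
f(2) = 2 * 2^2 - 2 * 2 + 8
= 8 - 4 + 8
= 12
Compute f(1):
f(1) = 2 * 1^2 - 2 * 1 + 8
= 2 - 2 + 8
= 8
Net change = 12 - 8 = 4

4


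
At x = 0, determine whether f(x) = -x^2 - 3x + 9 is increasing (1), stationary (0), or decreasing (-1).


Compute f'(x) to determine behavior:
f'(x) = -2x - 3
f'(0) = -2 * 0 - 3
= 0 - 3
= -3
Since f'(0) < 0, the function is decreasing (-1)

-1


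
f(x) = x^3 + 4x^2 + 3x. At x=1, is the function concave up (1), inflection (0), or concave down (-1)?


Concavity is determined by the sign of f''(x).
f(x) = x^3 + 4x^2 + 3x
f'(x) = 3x^2 + 8x + 3
f''(x) = 6x + 8
f''(1) = 6 * 1 + 8
= 6 + 8
= 14
Since f''(1) > 0, the function is concave up (1)

1


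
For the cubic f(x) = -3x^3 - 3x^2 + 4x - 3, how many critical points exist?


Find where f'(x) = 0:
f(x) = -3x^3 - 3x^2 + 4x - 3
f'(x) = -9x^2 - 6x + 4
This is a quadratic in x. Use the discriminant to count real roots.
Discriminant = (-6)^2 - 4 * (-9) * 4
= 36 - (-144)
= 180
Since discriminant > 0, f'(x) = 0 has 2 real solutions.
Number of critical points: 2

2


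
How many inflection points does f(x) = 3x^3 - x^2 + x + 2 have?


Inflection points occur where f''(x) = 0 and concavity changes.
f(x) = 3x^3 - x^2 + x + 2
f'(x) = 9x^2 - 2x + 1
f''(x) = 18x - 2
Set f''(x) = 0:
18x - 2 = 0
x = 2 / 18 = 1/9
Since f''(x) is linear (degree 1), it changes sign at this point.
Therefore there is exactly 1 inflection point.

1


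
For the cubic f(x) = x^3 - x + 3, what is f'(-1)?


Differentiate f(x) = x^3 - x + 3 term by term:
f'(x) = 3x^2 - 1
Substitute x = -1:
f'(-1) = 3 * (-1)^2 + 0 * (-1) - 1
= 3 + 0 - 1
= 2

2


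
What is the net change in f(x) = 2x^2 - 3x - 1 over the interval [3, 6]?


Net change = f(b) - f(a)
f(x) = 2x^2 - 3x - 1
Compute f(6):
f(6) = 2 * 6^2 - 3 * 6 - 1
= 72 - 18 - 1
= 53
Compute f(3):
f(3) = 2 * 3^2 - 3 * 3 - 1
= 18 - 9 - 1
= 8
Net change = 53 - 8 = 45

45


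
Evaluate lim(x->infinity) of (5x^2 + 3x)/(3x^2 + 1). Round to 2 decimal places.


For limits at infinity with equal-degree polynomials,
we compare leading coefficients.
Numerator leading term: 5x^2
Denominator leading term: 3x^2
Divide both by x^2:
lim = (5 + 3/x) / (3 + 1/x^2)
As x -> infinity, the 1/x and 1/x^2 terms vanish:
= 5/3 ≈ 1.67

1.67


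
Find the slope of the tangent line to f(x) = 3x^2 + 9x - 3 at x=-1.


The slope of the tangent line equals f'(x) at the point.
f(x) = 3x^2 + 9x - 3
f'(x) = 6x + 9
At x = -1:
f'(-1) = 6 * (-1) + 9
= -6 + 9
= 3

3


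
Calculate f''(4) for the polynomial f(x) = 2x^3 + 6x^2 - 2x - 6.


First derivative:
f'(x) = 6x^2 + 12x - 2
Second derivative:
f''(x) = 12x + 12
Substitute x = 4:
f''(4) = 12 * 4 + 12
= 48 + 12
= 60

60


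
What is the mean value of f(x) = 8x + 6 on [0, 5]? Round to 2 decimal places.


Average value = 1/(b-a) * integral from a to b of f(x) dx
First compute the integral of 8x + 6:
F(x) = 4x^2 + 6x
F(5) = 4 * 25 + 6 * 5 = 130
F(0) = 4 * 0 + 6 * 0 = 0
Integral = 130 - 0 = 130
Average = 130 / (5 - 0) = 130 / 5
= 26 = 26.00

26.00


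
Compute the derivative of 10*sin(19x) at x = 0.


Apply the chain rule to differentiate 10*sin(19x):
d/dx [10*sin(19x)]
= 10 * cos(19x) * d/dx(19x)
= 10 * 19 * cos(19x)
= 190 * cos(19x)
Evaluate at x = 0:
= 190 * cos(0)
= 190 * 1
= 190

190


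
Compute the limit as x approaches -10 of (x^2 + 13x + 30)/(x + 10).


Direct substitution gives 0/0, so we factor the numerator.
Factor: (x^2 + 13x + 30) = (x + 10)(x + 3)
Cancel the common factor (x + 10):
(x^2 + 13x + 30)/(x + 10) = (x + 3)
Now substitute x = -10:
= (-10) - (-3) = -7

-7


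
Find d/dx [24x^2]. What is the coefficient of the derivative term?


We apply the power rule: d/dx [ax^n] = a*n * x^(n-1)
d/dx [24x^2]
= 24 * 2 * x^(2-1)
= 48x
The coefficient is 48

48


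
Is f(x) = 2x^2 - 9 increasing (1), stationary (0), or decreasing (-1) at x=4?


Compute f'(x) to determine behavior:
f'(x) = 4x
f'(4) = 4 * 4 + 0
= 16 + 0
= 16
Since f'(4) > 0, the function is increasing (1)

1


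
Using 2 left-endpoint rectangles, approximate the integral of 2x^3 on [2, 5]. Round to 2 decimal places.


Left Riemann sum uses left endpoints of each subinterval.
Interval: [2, 5], n = 2
dx = (5 - 2) / 2 = 3/2
Left endpoints: [2, 7/2]
f values: [16, 343/4]
Sum = dx * (sum of f values)
= 3/2 * 407/4
= 1221/8 ≈ 152.63

152.63


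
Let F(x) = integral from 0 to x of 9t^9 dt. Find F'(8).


By the Fundamental Theorem of Calculus (Part 1):
If F(x) = integral from 0 to x of f(t) dt, then F'(x) = f(x)
Here f(t) = 9t^9
So F'(x) = 9x^9
Evaluate at x = 8:
F'(8) = 9 * 8^9
= 9 * 134217728
= 1207959552

1207959552


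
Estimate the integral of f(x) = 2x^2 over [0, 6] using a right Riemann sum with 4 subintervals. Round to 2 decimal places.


Right Riemann sum uses right endpoints of each subinterval.
Interval: [0, 6], n = 4
dx = (6 - 0) / 4 = 3/2
Right endpoints: [3/2, 3, 9/2, 6]
f values: [9/2, 18, 81/2, 72]
Sum = dx * (sum of f values)
= 3/2 * 135
= 405/2 = 202.50

202.50


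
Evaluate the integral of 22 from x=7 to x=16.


The integral of a constant k over [a, b] equals k * (b - a).
integral from 7 to 16 of 22 dx
= 22 * (16 - 7)
= 22 * 9
= 198

198


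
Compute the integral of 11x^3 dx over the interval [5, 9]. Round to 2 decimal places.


Find the antiderivative of 11x^3:
F(x) = 11/4 * x^4
Apply the Fundamental Theorem of Calculus:
F(9) - F(5)
= 11/4 * 9^4 - 11/4 * 5^4
= 11/4 * (6561 - 625)
= 11/4 * 5936
= 16324 = 16324.00

16324.00


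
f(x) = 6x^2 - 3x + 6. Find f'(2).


Differentiate term by term using power and sum rules:
f(x) = 6x^2 - 3x + 6
f'(x) = 12x - 3
Substitute x = 2:
f'(2) = 12 * 2 - 3
= 24 - 3
= 21

21


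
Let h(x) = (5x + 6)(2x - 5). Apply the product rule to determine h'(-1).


Let u(x) = 5x + 6 and v(x) = 2x - 5
u'(x) = 5
v'(x) = 2
Product rule: h'(x) = u'(x)*v(x) + u(x)*v'(x)
= 5 * (2x - 5) + (5x + 6) * 2
At x = -1:
u(-1) = 5 * (-1) + 6 = 1
v(-1) = 2 * (-1) - 5 = -7
h'(-1) = 5 * (-7) + 1 * 2
= -35 + 2
= -33

-33


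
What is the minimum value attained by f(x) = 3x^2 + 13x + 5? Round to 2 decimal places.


For a quadratic f(x) = ax^2 + bx + c with a > 0, the minimum is at the vertex.
Vertex x-coordinate: x = -b/(2a)
x = -(13) / (2 * 3)
x = -13/6
Substitute back to find the minimum value:
f(-13/6) = 3 * (-13/6)^2 + 13 * (-13/6) + 5
= 169/12 - 169/6 + 5
= -109/12 ≈ -9.08

-9.08


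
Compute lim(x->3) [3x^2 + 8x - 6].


Since polynomials are continuous, we use direct substitution.
lim(x->3) of 3x^2 + 8x - 6
= 3 * 3^2 + 8 * 3 - 6
= 27 + 24 - 6
= 45

45


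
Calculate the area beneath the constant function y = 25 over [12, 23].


The area under a constant function y = 25 is a rectangle.
Width = 23 - 12 = 11
Height = 25
Area = width * height
= 11 * 25
= 275

275


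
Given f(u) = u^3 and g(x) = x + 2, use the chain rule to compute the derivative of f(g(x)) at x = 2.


Using the chain rule: (f(g(x)))' = f'(g(x)) * g'(x)
First, find g(2):
g(2) = 1 * 2 + 2 = 4
Next, f'(u) = 3u^2
And g'(x) = 1
So f'(g(2)) * g'(2)
= 3 * 4^2 * 1
= 3 * 16 * 1
= 48

48


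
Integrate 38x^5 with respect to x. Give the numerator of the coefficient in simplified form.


Apply the power rule for integration:
integral of ax^n dx = a/(n+1) * x^(n+1) + C
integral of 38x^5 dx
= 38/6 * x^6 + C
= 19/3 * x^6 + C
The coefficient in lowest terms is 19/3, and its numerator is 19

19


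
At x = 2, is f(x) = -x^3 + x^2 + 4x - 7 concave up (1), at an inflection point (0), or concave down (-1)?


Concavity is determined by the sign of f''(x).
f(x) = -x^3 + x^2 + 4x - 7
f'(x) = -3x^2 + 2x + 4
f''(x) = -6x + 2
f''(2) = -6 * 2 + 2
= -12 + 2
= -10
Since f''(2) < 0, the function is concave down (-1)

-1


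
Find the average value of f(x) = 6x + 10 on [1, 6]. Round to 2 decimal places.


Average value = 1/(b-a) * integral from a to b of f(x) dx
First compute the integral of 6x + 10:
F(x) = 3x^2 + 10x
F(6) = 3 * 36 + 10 * 6 = 168
F(1) = 3 * 1 + 10 * 1 = 13
Integral = 168 - 13 = 155
Average = 155 / (6 - 1) = 155 / 5
= 31 = 31.00

31.00


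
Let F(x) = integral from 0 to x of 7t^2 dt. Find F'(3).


By the Fundamental Theorem of Calculus (Part 1):
If F(x) = integral from 0 to x of f(t) dt, then F'(x) = f(x)
Here f(t) = 7t^2
So F'(x) = 7x^2
Evaluate at x = 3:
F'(3) = 7 * 3^2
= 7 * 9
= 63

63


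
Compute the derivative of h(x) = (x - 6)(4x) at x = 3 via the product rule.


Let u(x) = x - 6 and v(x) = 4x
u'(x) = 1
v'(x) = 4
Product rule: h'(x) = u'(x)*v(x) + u(x)*v'(x)
= 1 * (4x) + (x - 6) * 4
At x = 3:
u(3) = 1 * 3 - 6 = -3
v(3) = 4 * 3 + 0 = 12
h'(3) = 1 * 12 + (-3) * 4
= 12 - 12
= 0

0


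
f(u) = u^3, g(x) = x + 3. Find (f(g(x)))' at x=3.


Using the chain rule: (f(g(x)))' = f'(g(x)) * g'(x)
First, find g(3):
g(3) = 1 * 3 + 3 = 6
Next, f'(u) = 3u^2
And g'(x) = 1
So f'(g(3)) * g'(3)
= 3 * 6^2 * 1
= 3 * 36 * 1
= 108

108


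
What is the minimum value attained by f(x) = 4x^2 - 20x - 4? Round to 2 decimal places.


For a quadratic f(x) = ax^2 + bx + c with a > 0, the minimum is at the vertex.
Vertex x-coordinate: x = -b/(2a)
x = -(-20) / (2 * 4)
x = 20/8 = 5/2
Substitute back to find the minimum value:
f(5/2) = 4 * (5/2)^2 - 20 * (5/2) - 4
= 25 - 50 - 4
= -29 = -29.00

-29.00


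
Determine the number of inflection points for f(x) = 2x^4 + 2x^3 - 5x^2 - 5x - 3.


Inflection points occur where f''(x) = 0 and concavity changes.
f(x) = 2x^4 + 2x^3 - 5x^2 - 5x - 3
f'(x) = 8x^3 + 6x^2 - 10x - 5
f''(x) = 24x^2 + 12x - 10
This is a quadratic in x. Use the discriminant to count real roots.
Discriminant = (12)^2 - 4 * 24 * (-10)
= 144 - (-960)
= 1104
Since discriminant > 0, f''(x) = 0 has 2 distinct real solutions.
A quadratic with two distinct real roots changes sign at each root, so concavity changes at both.
Number of inflection points: 2

2


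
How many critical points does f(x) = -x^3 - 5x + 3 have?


Find where f'(x) = 0:
f(x) = -x^3 - 5x + 3
f'(x) = -3x^2 - 5
This is a quadratic in x. Use the discriminant to count real roots.
Discriminant = (0)^2 - 4 * (-3) * (-5)
= 0 - 60
= -60
Since discriminant < 0, f'(x) = 0 has no real solutions.
Number of critical points: 0

0


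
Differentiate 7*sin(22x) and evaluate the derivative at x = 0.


Apply the chain rule to differentiate 7*sin(22x):
d/dx [7*sin(22x)]
= 7 * cos(22x) * d/dx(22x)
= 7 * 22 * cos(22x)
= 154 * cos(22x)
Evaluate at x = 0:
= 154 * cos(0)
= 154 * 1
= 154

154


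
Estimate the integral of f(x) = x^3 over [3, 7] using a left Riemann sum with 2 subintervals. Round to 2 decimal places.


Left Riemann sum uses left endpoints of each subinterval.
Interval: [3, 7], n = 2
dx = (7 - 3) / 2 = 2
Left endpoints: [3, 5]
f values: [27, 125]
Sum = dx * (sum of f values)
= 2 * 152
= 304 = 304.00

304.00


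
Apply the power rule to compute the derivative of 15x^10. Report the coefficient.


We apply the power rule: d/dx [ax^n] = a*n * x^(n-1)
d/dx [15x^10]
= 15 * 10 * x^(10-1)
= 150x^9
The coefficient is 150

150


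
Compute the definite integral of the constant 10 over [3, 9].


The integral of a constant k over [a, b] equals k * (b - a).
integral from 3 to 9 of 10 dx
= 10 * (9 - 3)
= 10 * 6
= 60

60


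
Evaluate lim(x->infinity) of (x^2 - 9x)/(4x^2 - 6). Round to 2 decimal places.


For limits at infinity with equal-degree polynomials,
we compare leading coefficients.
Numerator leading term: x^2
Denominator leading term: 4x^2
Divide both by x^2:
lim = (1 - 9/x) / (4 - 6/x^2)
As x -> infinity, the 1/x and 1/x^2 terms vanish:
= 1/4 = 0.25

0.25


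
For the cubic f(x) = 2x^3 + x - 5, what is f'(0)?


Differentiate f(x) = 2x^3 + x - 5 term by term:
f'(x) = 6x^2 + 1
Substitute x = 0:
f'(0) = 6 * 0^2 + 0 * 0 + 1
= 0 + 0 + 1
= 1

1


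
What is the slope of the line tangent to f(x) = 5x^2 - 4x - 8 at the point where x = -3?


The slope of the tangent line equals f'(x) at the point.
f(x) = 5x^2 - 4x - 8
f'(x) = 10x - 4
At x = -3:
f'(-3) = 10 * (-3) - 4
= -30 - 4
= -34

-34


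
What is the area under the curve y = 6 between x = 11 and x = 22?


The area under a constant function y = 6 is a rectangle.
Width = 22 - 11 = 11
Height = 6
Area = width * height
= 11 * 6
= 66

66


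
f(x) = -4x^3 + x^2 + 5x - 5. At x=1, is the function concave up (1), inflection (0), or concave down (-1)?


Concavity is determined by the sign of f''(x).
f(x) = -4x^3 + x^2 + 5x - 5
f'(x) = -12x^2 + 2x + 5
f''(x) = -24x + 2
f''(1) = -24 * 1 + 2
= -24 + 2
= -22
Since f''(1) < 0, the function is concave down (-1)

-1


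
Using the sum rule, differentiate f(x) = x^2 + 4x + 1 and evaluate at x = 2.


Differentiate term by term using power and sum rules:
f(x) = x^2 + 4x + 1
f'(x) = 2x + 4
Substitute x = 2:
f'(2) = 2 * 2 + 4
= 4 + 4
= 8

8


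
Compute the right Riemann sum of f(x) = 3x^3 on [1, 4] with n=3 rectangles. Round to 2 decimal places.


Right Riemann sum uses right endpoints of each subinterval.
Interval: [1, 4], n = 3
dx = (4 - 1) / 3 = 1
Right endpoints: [2, 3, 4]
f values: [24, 81, 192]
Sum = dx * (sum of f values)
= 1 * 297
= 297 = 297.00

297.00


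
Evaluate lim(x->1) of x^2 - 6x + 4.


Since polynomials are continuous, we use direct substitution.
lim(x->1) of x^2 - 6x + 4
= 1 * 1^2 - 6 * 1 + 4
= 1 - 6 + 4
= -1

-1


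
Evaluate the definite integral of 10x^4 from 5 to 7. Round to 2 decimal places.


Find the antiderivative of 10x^4:
F(x) = 10/5 * x^5
Apply the Fundamental Theorem of Calculus:
F(7) - F(5)
= 10/5 * 7^5 - 10/5 * 5^5
= 10/5 * (16807 - 3125)
= 10/5 * 13682
= 27364 = 27364.00

27364.00


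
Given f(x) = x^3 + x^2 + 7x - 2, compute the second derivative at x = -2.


First derivative:
f'(x) = 3x^2 + 2x + 7
Second derivative:
f''(x) = 6x + 2
Substitute x = -2:
f''(-2) = 6 * (-2) + 2
= -12 + 2
= -10

-10


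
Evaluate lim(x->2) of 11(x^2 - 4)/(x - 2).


Direct substitution gives 0/0, so we factor the numerator.
Factor: 11(x^2 - 4) = 11 * (x - 2)(x + 2)
Cancel the common factor (x - 2):
11(x^2 - 4)/(x - 2) = 11 * (x + 2)
Now substitute x = 2:
= 11 * (2 + 2) = 44

44


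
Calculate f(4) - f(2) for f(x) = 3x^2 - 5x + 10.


Net change = f(b) - f(a)
f(x) = 3x^2 - 5x + 10
Compute f(4):
f(4) = 3 * 4^2 - 5 * 4 + 10
= 48 - 20 + 10
= 38
Compute f(2):
f(2) = 3 * 2^2 - 5 * 2 + 10
= 12 - 10 + 10
= 12
Net change = 38 - 12 = 26

26


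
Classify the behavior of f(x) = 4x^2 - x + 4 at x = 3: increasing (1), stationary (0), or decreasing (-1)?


Compute f'(x) to determine behavior:
f'(x) = 8x - 1
f'(3) = 8 * 3 - 1
= 24 - 1
= 23
Since f'(3) > 0, the function is increasing (1)

1


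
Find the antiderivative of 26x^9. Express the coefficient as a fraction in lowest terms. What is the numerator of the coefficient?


Apply the power rule for integration:
integral of ax^n dx = a/(n+1) * x^(n+1) + C
integral of 26x^9 dx
= 26/10 * x^10 + C
= 13/5 * x^10 + C
The coefficient in lowest terms is 13/5, and its numerator is 13

13
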